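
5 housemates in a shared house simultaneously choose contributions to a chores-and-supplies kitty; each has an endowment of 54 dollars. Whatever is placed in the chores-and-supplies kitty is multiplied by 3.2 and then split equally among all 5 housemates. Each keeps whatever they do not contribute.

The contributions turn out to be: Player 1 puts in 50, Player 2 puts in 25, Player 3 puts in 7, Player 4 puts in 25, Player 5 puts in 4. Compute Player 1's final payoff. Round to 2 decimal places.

75.04 dollars

Total contributed: 50 + 25 + 7 + 25 + 4 = 111.
Each receives 3.2 × 111 / 5 = 71.04 from the chores-and-supplies kitty.
Player 1 keeps 54 − 50 = 4, so Player 1's payoff is 4 + 71.04 = 75.04.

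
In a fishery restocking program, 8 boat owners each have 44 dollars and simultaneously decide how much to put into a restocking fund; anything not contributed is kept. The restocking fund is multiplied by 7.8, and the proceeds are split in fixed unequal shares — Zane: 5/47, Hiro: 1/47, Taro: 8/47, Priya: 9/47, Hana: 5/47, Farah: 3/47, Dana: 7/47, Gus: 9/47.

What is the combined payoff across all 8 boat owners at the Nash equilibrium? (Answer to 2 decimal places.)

A player with share s gets back 7.8·s per unit contributed, so full contribution is dominant for anyone with s > 1/7.8 = 0.1282 and zero contribution is dominant for anyone below.
The shares above 0.1282 belong to Taro, Priya, Dana and Gus, contributing 44 each; the remaining 4 contribute 0. Total contributed: 176.
The restocking fund pays out 7.8 × 176 = 1372.80 in total (split across the unequal shares, but the aggregate is all that matters for the group sum).
The 4 free-riders keep 44 each, adding 176. Group total = 176 + 1372.80 = 1548.80.

1548.80 dollars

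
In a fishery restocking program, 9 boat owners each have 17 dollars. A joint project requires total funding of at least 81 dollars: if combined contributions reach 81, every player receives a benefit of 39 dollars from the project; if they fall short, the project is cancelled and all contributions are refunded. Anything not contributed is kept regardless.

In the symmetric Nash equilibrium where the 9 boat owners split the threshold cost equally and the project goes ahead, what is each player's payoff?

47 dollars

Equal share of the threshold: 81/9 = 9.
At this profile no one gains by cutting their contribution: any cut drops the total below 81, the project is cancelled, contributions are refunded, and the deviator ends with 17, which is less than 17 − 9 + 39 = 47. Contributing more than 9 just wastes the excess. So contributing exactly 9 is a best response.
Each player's payoff: 17 − 9 + 39 = 47.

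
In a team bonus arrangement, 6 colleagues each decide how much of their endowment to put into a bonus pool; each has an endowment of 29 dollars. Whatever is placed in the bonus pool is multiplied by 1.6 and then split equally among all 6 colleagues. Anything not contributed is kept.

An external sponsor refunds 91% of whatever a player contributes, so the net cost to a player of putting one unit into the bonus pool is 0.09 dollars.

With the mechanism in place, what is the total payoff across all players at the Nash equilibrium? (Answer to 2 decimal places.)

436.74 dollars

With the mechanism, a contributed unit returns (1.6/6) / 0.09 = 2.9630 per unit of net cost to the contributor — now above 1 — so contributing fully is weakly dominant for every player.
So the Nash equilibrium is full contribution by all 6; the group earns 6 × (29 × 0.91 + 1.6 × 29) = 436.74.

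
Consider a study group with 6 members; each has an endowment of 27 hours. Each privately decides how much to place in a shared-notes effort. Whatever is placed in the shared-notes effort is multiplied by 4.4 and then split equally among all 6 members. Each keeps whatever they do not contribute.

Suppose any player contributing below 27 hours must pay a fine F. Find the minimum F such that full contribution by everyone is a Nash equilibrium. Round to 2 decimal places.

7.20 hours

Given the others contribute fully, the best deviation is to contribute 0 (any partial contribution still incurs the fine and gives up units whose private return 0.7333 is below 1).
Deviating from 27 to 0 saves 27 hours but forfeits the deviator's share of the drop in the shared-notes effort: 4.4/6 × 27 = 19.80.
So the deviation gain is 27 − 19.80 = 7.20, and the fine must be at least 7.20 hours to wipe it out.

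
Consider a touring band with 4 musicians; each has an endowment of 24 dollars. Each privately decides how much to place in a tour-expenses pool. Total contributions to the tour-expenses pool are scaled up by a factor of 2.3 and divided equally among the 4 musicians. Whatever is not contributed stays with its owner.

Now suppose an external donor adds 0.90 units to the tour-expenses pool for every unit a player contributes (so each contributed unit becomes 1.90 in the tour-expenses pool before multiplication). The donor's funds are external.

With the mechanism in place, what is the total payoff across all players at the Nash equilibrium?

With the mechanism, a contributed unit returns 2.3 × 1.90 / 4 = 1.0925 per unit of net cost to the contributor — now above 1 — so contributing fully is weakly dominant for every player.
At the Nash equilibrium everyone contributes 24. Group total payoff = 2.3 × 1.90 × 96 = 419.52.

419.52 dollars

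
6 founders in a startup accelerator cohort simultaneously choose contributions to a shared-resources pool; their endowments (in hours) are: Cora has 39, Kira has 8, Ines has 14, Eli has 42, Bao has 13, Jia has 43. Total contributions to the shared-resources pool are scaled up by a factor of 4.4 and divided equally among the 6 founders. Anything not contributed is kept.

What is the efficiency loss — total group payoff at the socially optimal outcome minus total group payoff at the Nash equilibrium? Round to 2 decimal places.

The private return per contributed unit is 4.4/6 = 0.7333 < 1 for every player regardless of endowment, so the Nash equilibrium is zero contribution and the group total is Σ E_j = 39 + 8 + 14 + 42 + 13 + 43 = 159.
Each contributed unit returns 4.400 to the group, so the social optimum is full contribution by everyone: group total = 4.400 × 159 = 699.60.
Efficiency loss = (4.400 − 1) × 159 = 540.60.

540.60 hours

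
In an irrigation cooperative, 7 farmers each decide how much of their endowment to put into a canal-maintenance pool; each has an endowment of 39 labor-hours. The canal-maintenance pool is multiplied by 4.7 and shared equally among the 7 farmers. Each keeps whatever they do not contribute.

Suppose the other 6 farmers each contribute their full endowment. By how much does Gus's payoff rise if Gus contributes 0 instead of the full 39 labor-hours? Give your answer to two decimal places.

Switching from a contribution of 39 to 0 lets Gus keep an extra 39 labor-hours, but lowers the canal-maintenance pool by 39, which costs Gus their own share of that drop: 4.7/7 × 39 = 26.19.
Net gain = 39 − 26.19 = 12.81. The private return per contributed unit (0.6714) is below 1, so free-riding is indeed the best response regardless of what the others do.

12.81 labor-hours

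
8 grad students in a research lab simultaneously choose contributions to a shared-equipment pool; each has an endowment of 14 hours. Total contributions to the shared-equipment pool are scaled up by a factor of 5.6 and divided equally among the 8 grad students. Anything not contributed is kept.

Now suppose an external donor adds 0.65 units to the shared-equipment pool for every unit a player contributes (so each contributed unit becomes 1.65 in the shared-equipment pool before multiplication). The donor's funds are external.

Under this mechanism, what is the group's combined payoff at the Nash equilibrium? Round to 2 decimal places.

The effective private return per unit is now 5.6 × 1.65 / 8 = 1.1550 > 1, so every player's dominant strategy flips to full contribution.
At the Nash equilibrium everyone contributes 14. Group total payoff = 5.6 × 1.65 × 112 = 1034.88.

1034.88 hours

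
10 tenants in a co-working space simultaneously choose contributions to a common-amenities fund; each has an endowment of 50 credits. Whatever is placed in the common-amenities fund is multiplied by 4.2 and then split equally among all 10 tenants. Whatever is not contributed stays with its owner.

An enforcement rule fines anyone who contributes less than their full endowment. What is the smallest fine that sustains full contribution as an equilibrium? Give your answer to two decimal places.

Given the others contribute fully, the best deviation is to contribute 0 (any partial contribution still incurs the fine and gives up units whose private return 0.4200 is below 1).
Deviating from 50 to 0 saves 50 credits but forfeits the deviator's share of the drop in the common-amenities fund: 4.2/10 × 50 = 21.00.
So the deviation gain is 50 − 21.00 = 29.00, and the fine must be at least 29.00 credits to wipe it out.

29.00 credits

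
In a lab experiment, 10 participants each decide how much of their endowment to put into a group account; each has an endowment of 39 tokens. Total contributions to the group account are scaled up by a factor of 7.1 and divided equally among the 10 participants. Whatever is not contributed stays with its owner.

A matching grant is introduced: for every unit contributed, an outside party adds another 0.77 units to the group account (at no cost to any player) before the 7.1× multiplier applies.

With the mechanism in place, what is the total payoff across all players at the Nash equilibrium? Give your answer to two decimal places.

With the mechanism, a contributed unit returns 7.1 × 1.77 / 10 = 1.2567 per unit of net cost to the contributor — now above 1 — so contributing fully is weakly dominant for every player.
So the Nash equilibrium is full contribution by all 10; the group earns 7.1 × 1.77 × 390 = 4901.13.

4901.13 tokens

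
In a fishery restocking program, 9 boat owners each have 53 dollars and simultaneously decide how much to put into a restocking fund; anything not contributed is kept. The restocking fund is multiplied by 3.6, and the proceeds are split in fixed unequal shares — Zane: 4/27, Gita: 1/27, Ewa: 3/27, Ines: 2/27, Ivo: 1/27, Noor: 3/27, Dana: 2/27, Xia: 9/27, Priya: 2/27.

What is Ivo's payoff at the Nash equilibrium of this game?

Each unit j contributes comes back to j as 3.6 × (j's share), so j prefers to contribute only if that share exceeds 1/3.6 = 0.2778; otherwise keeping the unit dominates.
Only Xia (9/27) clears that bar, contributing 53; the remaining 8 contribute 0. Total contributed: 53.
Ivo keeps 53 and receives 3.6 × 53 × 1/27 = 7.07 from the restocking fund, for a payoff of 60.07.

60.07 dollars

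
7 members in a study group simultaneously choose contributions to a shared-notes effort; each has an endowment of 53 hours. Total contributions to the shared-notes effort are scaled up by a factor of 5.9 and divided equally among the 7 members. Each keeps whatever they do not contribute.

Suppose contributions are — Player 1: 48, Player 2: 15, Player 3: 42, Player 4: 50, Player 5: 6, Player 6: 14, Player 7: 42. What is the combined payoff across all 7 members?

Total contributed: 48 + 15 + 42 + 50 + 6 + 14 + 42 = 217; total kept: 7 × 53 − 217 = 154.
The shared-notes effort pays out 5.9 × 217 = 1280.30 in aggregate.
Group total = 154 + 1280.30 = 1434.30.

1434.30 hours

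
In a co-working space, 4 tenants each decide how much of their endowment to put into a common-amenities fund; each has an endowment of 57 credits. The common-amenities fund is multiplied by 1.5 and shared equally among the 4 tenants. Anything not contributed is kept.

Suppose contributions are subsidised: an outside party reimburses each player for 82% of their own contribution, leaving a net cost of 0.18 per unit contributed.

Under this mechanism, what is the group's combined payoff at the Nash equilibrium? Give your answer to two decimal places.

The effective private return per unit is now (1.5/4) / 0.18 = 2.0833 > 1, so every player's dominant strategy flips to full contribution.
So the Nash equilibrium is full contribution by all 4; the group earns 4 × (57 × 0.82 + 1.5 × 57) = 528.96.

528.96 credits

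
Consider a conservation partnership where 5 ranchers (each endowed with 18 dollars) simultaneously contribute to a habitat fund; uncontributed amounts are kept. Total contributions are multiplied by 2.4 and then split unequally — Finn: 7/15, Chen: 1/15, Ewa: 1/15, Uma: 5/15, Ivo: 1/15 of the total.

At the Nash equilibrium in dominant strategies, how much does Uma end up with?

A player with share s gets back 2.4·s per unit contributed, so full contribution is dominant for anyone with s > 1/2.4 = 0.4167 and zero contribution is dominant for anyone below.
The only share above 0.4167 is Finn's 7/15, contributing 18; the remaining 4 contribute 0. Total contributed: 18.
Uma keeps 18 and receives 2.4 × 18 × 5/15 = 14.40 from the habitat fund, for a payoff of 32.40.

32.40 dollars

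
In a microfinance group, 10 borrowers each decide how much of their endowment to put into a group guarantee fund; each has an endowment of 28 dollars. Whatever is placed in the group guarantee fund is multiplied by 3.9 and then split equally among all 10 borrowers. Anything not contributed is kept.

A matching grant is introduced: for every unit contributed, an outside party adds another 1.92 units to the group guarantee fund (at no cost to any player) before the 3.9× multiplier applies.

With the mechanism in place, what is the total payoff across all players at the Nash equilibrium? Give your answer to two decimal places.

3188.64 dollars

Under the mechanism each unit contributed yields 3.9 × 2.92 / 10 = 1.1388 back to its contributor per unit of net cost, which exceeds 1, making full contribution the dominant choice for everyone.
So the Nash equilibrium is full contribution by all 10; the group earns 3.9 × 2.92 × 280 = 3188.64.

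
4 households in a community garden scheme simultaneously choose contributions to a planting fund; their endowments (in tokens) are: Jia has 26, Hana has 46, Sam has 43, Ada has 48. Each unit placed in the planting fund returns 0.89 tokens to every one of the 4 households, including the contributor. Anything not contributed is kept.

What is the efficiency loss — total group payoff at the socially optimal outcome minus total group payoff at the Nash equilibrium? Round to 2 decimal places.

417.28 tokens

The private return per contributed unit is 0.89 < 1 for everyone, so the Nash equilibrium is zero contribution and the group total is Σ E_j = 26 + 46 + 43 + 48 = 163.
Each contributed unit returns 3.560 to the group, so the social optimum is full contribution by everyone: group total = 3.560 × 163 = 580.28.
Efficiency loss = (3.560 − 1) × 163 = 417.28.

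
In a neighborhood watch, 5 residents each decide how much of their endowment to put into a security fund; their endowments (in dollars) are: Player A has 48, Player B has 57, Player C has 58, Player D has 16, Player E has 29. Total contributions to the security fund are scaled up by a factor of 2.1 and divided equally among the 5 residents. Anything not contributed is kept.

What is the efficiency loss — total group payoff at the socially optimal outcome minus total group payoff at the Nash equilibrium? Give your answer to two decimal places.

228.80 dollars

The private return per contributed unit is 2.1/5 = 0.4200 < 1 for every player regardless of endowment, so the Nash equilibrium is zero contribution and the group total is Σ E_j = 48 + 57 + 58 + 16 + 29 = 208.
Each contributed unit returns 2.100 to the group, so the social optimum is full contribution by everyone: group total = 2.100 × 208 = 436.80.
Efficiency loss = (2.100 − 1) × 208 = 228.80.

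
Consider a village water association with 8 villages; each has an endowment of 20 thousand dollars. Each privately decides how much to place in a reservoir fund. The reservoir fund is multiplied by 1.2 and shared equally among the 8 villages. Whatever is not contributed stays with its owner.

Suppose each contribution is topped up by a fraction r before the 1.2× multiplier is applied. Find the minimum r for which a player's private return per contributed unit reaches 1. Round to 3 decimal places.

With matching at rate r, one contributed unit becomes (1 + r) in the reservoir fund and returns 1.2 × (1 + r) / 8 to the contributor.
Setting this equal to 1: 1 + r = 8/1.2 = 6.6667.
So the minimum matching rate is r = 6.6667 − 1 = 5.667.

5.667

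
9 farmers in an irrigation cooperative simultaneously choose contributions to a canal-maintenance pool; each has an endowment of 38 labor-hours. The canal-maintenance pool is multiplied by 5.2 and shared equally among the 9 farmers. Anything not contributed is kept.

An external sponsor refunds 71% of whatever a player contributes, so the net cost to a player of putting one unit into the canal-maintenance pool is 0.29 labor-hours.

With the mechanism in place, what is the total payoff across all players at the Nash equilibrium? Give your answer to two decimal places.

2021.22 labor-hours

Under the mechanism each unit contributed yields (5.2/9) / 0.29 = 1.9923 back to its contributor per unit of net cost, which exceeds 1, making full contribution the dominant choice for everyone.
So the Nash equilibrium is full contribution by all 9; the group earns 9 × (38 × 0.71 + 5.2 × 38) = 2021.22.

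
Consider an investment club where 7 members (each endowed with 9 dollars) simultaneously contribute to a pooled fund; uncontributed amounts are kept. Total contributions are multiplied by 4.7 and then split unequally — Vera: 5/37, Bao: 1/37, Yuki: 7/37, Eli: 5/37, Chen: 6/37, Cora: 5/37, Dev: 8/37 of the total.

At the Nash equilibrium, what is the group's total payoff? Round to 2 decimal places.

Player j's private return per contributed unit is 4.7 × (j's share). Contributing is weakly dominant for j when that share is at least 1/4.7 = 0.2128, and contributing 0 is dominant otherwise.
The only share above 0.2128 is Dev's 8/37, contributing 9; the remaining 6 contribute 0. Total contributed: 9.
The pooled fund pays out 4.7 × 9 = 42.30 in total (split across the unequal shares, but the aggregate is all that matters for the group sum).
The 6 free-riders keep 9 each, adding 54. Group total = 54 + 42.30 = 96.30.

96.30 dollars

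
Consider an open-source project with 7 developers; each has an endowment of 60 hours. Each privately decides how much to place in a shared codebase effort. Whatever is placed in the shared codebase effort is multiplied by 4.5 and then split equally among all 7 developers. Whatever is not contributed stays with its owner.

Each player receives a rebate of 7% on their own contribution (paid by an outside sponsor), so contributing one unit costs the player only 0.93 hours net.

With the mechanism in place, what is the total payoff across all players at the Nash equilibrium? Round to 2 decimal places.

Even with the mechanism, each unit contributed returns only (4.5/7) / 0.93 = 0.6912 per unit of net cost, so contributing nothing is still dominant.
At the Nash equilibrium no one contributes; group total payoff = 7 × 60 = 420.

420.00 hours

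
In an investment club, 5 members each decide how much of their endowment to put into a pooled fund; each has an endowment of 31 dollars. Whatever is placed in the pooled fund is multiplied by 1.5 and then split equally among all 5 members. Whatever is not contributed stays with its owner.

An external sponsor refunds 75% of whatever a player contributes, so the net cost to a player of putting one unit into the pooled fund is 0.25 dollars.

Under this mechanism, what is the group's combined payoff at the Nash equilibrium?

Under the mechanism each unit contributed yields (1.5/5) / 0.25 = 1.2000 back to its contributor per unit of net cost, which exceeds 1, making full contribution the dominant choice for everyone.
At the Nash equilibrium everyone contributes 31. Group total payoff = 5 × (31 × 0.75 + 1.5 × 31) = 348.75.

348.75 dollars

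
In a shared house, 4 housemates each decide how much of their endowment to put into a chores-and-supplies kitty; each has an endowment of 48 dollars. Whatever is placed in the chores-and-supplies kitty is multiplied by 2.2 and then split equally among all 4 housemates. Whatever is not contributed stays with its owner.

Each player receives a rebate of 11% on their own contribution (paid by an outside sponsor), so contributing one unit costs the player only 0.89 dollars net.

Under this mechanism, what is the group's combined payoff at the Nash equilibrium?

192.00 dollars

With the mechanism, a contributed unit returns (2.2/4) / 0.89 = 0.6180 per unit of net cost — still below 1 — so contributing 0 remains dominant for every player.
Everyone keeps their endowment and the group total is 4 × 48 = 192.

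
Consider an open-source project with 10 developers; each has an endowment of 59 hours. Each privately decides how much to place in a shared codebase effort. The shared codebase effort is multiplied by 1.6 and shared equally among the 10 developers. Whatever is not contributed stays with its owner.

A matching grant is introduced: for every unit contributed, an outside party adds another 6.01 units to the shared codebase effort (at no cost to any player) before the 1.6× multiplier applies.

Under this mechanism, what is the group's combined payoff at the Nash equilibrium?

6617.44 hours

With the mechanism, a contributed unit returns 1.6 × 7.01 / 10 = 1.1216 per unit of net cost to the contributor — now above 1 — so contributing fully is weakly dominant for every player.
At the Nash equilibrium everyone contributes 59. Group total payoff = 1.6 × 7.01 × 590 = 6617.44.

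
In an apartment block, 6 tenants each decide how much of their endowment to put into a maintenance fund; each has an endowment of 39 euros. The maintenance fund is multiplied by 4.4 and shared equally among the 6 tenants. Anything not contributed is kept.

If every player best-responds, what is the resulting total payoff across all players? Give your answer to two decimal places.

Each contributed unit returns 4.4/6 = 0.7333 to its contributor — below 1 — so contributing 0 is dominant for every player. At the Nash equilibrium everyone keeps their 39, and the group total is 6 × 39 = 234.

234.00 euros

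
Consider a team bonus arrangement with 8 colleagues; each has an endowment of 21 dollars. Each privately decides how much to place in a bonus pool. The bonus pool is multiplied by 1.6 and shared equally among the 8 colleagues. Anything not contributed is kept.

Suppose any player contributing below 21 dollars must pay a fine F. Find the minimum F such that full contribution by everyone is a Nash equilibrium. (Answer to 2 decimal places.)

16.80 dollars

Given the others contribute fully, the best deviation is to contribute 0 (any partial contribution still incurs the fine and gives up units whose private return 0.2000 is below 1).
Deviating from 21 to 0 saves 21 dollars but forfeits the deviator's share of the drop in the bonus pool: 1.6/8 × 21 = 4.20.
So the deviation gain is 21 − 4.20 = 16.80, and the fine must be at least 16.80 dollars to wipe it out.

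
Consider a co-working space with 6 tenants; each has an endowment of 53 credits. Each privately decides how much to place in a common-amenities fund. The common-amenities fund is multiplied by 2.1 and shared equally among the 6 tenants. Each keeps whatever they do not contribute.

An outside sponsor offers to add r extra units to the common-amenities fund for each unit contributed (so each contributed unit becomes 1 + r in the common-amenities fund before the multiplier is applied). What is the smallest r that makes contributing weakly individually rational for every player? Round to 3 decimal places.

With matching at rate r, one contributed unit becomes (1 + r) in the common-amenities fund and returns 2.1 × (1 + r) / 6 to the contributor.
Setting this equal to 1: 1 + r = 6/2.1 = 2.8571.
So the minimum matching rate is r = 2.8571 − 1 = 1.857.

1.857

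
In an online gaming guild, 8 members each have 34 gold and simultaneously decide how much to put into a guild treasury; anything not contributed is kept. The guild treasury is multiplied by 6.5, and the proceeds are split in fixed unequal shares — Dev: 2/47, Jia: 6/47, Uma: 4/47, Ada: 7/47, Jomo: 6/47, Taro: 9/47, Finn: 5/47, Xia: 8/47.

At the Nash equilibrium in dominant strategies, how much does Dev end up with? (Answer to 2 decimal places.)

52.81 gold

Player j's private return per contributed unit is 6.5 × (j's share). Contributing is weakly dominant for j when that share is at least 1/6.5 = 0.1538, and contributing 0 is dominant otherwise.
Taro and Xia clear that bar, contributing 34 each; the remaining 6 contribute 0. Total contributed: 68.
Dev keeps 34 and receives 6.5 × 68 × 2/47 = 18.81 from the guild treasury, for a payoff of 52.81.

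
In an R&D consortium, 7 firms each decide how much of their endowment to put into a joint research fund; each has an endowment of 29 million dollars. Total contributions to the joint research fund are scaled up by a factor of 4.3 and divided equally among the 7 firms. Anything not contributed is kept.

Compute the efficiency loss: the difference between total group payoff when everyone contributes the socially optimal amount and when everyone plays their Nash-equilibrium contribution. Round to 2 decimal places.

Each contributed unit returns 4.3/7 = 0.6143 to its contributor — below 1 — so contributing 0 is dominant for every player. At the Nash equilibrium everyone keeps their 29, and the group total is 7 × 29 = 203.
Each contributed unit returns 4.300 to the group as a whole (0.6143 to each of 7 players), which exceeds 1, so the social optimum is full contribution: group total = 4.300 × 203 = 872.90.
Efficiency loss = 872.90 − 203 = 669.90.

669.90 million dollars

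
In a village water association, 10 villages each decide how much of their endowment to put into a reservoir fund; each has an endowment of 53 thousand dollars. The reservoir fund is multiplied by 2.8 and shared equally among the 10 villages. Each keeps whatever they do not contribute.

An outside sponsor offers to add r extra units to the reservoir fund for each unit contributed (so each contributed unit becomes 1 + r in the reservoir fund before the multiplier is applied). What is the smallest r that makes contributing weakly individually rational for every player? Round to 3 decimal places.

2.571

With matching at rate r, one contributed unit becomes (1 + r) in the reservoir fund and returns 2.8 × (1 + r) / 10 to the contributor.
Setting this equal to 1: 1 + r = 10/2.8 = 3.5714.
So the minimum matching rate is r = 3.5714 − 1 = 2.571.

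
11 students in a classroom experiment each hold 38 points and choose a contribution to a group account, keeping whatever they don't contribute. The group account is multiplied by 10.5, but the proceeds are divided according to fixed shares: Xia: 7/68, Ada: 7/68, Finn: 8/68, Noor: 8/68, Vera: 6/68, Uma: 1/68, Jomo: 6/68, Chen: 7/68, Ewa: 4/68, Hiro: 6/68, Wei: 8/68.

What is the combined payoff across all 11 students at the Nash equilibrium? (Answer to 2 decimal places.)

Each unit j contributes comes back to j as 10.5 × (j's share), so j prefers to contribute only if that share exceeds 1/10.5 = 0.0952; otherwise keeping the unit dominates.
Xia, Ada, Finn, Noor, Chen and Wei are above the threshold, contributing 38 each; the remaining 5 contribute 0. Total contributed: 228.
The group account pays out 10.5 × 228 = 2394.00 in total (split across the unequal shares, but the aggregate is all that matters for the group sum).
The 5 free-riders keep 38 each, adding 190. Group total = 190 + 2394.00 = 2584.00.

2584.00 points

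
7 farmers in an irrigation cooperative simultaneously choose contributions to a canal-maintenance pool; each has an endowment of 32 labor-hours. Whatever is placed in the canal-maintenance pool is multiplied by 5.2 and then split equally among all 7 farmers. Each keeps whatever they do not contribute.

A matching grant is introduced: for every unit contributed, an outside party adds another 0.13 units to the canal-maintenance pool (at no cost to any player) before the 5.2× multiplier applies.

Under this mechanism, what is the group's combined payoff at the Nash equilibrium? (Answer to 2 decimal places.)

With the mechanism, a contributed unit returns 5.2 × 1.13 / 7 = 0.8394 per unit of net cost — still below 1 — so contributing 0 remains dominant for every player.
Everyone keeps their endowment and the group total is 7 × 32 = 224.

224.00 labor-hours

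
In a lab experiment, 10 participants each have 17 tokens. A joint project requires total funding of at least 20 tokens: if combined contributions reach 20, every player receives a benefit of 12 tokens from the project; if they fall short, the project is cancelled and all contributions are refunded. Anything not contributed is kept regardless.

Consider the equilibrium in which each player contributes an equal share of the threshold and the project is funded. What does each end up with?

Equal share of the threshold: 20/10 = 2.
At this profile no one gains by cutting their contribution: any cut drops the total below 20, the project is cancelled, contributions are refunded, and the deviator ends with 17, which is less than 17 − 2 + 12 = 27. Contributing more than 2 just wastes the excess. So contributing exactly 2 is a best response.
Each player's payoff: 17 − 2 + 12 = 27.

27 tokens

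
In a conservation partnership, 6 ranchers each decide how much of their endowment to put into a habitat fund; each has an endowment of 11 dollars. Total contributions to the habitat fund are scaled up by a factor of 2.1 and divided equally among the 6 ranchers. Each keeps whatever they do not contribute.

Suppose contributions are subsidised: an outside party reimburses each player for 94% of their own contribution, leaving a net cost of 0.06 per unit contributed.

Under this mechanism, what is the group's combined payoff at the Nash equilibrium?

200.64 dollars

Under the mechanism each unit contributed yields (2.1/6) / 0.06 = 5.8333 back to its contributor per unit of net cost, which exceeds 1, making full contribution the dominant choice for everyone.
At the Nash equilibrium everyone contributes 11. Group total payoff = 6 × (11 × 0.94 + 2.1 × 11) = 200.64.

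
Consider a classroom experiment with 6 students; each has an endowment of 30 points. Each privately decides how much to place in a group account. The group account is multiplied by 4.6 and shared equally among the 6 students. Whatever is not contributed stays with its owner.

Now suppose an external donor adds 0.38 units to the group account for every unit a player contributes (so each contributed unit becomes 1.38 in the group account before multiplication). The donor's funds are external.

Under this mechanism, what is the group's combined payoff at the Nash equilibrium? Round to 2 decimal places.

1142.64 points

Under the mechanism each unit contributed yields 4.6 × 1.38 / 6 = 1.0580 back to its contributor per unit of net cost, which exceeds 1, making full contribution the dominant choice for everyone.
So the Nash equilibrium is full contribution by all 6; the group earns 4.6 × 1.38 × 180 = 1142.64.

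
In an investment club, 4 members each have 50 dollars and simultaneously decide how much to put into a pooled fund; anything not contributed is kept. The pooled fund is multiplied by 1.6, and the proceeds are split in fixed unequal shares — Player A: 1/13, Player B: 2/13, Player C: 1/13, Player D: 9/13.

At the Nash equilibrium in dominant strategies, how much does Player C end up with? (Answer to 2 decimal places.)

56.15 dollars

Each unit j contributes comes back to j as 1.6 × (j's share), so j prefers to contribute only if that share exceeds 1/1.6 = 0.6250; otherwise keeping the unit dominates.
Player D alone (share 9/13) is above the threshold, contributing 50; the remaining 3 contribute 0. Total contributed: 50.
Player C keeps 50 and receives 1.6 × 50 × 1/13 = 6.15 from the pooled fund, for a payoff of 56.15.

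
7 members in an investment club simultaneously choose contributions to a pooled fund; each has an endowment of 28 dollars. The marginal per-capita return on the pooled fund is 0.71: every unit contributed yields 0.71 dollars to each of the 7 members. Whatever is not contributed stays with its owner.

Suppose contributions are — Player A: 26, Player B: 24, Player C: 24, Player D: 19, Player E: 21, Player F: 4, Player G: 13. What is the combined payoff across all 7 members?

716.07 dollars

Total contributed: 26 + 24 + 24 + 19 + 21 + 4 + 13 = 131; total kept: 7 × 28 − 131 = 65.
The pooled fund pays out 0.71 × 7 × 131 = 651.07 in aggregate.
Group total = 65 + 651.07 = 716.07.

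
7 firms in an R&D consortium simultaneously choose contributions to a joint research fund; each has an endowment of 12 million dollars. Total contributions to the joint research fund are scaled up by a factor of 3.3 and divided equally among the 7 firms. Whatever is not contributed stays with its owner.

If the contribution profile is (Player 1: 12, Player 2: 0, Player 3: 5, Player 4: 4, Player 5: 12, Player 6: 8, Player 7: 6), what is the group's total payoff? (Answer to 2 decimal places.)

192.10 million dollars

Total contributed: 12 + 0 + 5 + 4 + 12 + 8 + 6 = 47; total kept: 7 × 12 − 47 = 37.
The joint research fund pays out 3.3 × 47 = 155.10 in aggregate.
Group total = 37 + 155.10 = 192.10.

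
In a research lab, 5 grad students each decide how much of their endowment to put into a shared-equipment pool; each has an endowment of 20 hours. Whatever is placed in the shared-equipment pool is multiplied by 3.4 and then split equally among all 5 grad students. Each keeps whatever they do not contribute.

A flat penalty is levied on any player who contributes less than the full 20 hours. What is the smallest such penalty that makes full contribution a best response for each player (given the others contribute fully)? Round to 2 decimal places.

6.40 hours

Given the others contribute fully, the best deviation is to contribute 0 (any partial contribution still incurs the fine and gives up units whose private return 0.6800 is below 1).
Deviating from 20 to 0 saves 20 hours but forfeits the deviator's share of the drop in the shared-equipment pool: 3.4/5 × 20 = 13.60.
So the deviation gain is 20 − 13.60 = 6.40, and the fine must be at least 6.40 hours to wipe it out.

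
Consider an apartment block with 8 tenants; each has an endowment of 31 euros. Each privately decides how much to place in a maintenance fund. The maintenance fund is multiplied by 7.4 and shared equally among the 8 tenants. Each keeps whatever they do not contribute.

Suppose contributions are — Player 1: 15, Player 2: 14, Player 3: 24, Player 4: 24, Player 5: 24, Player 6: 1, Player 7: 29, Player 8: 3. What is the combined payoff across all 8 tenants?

1105.60 euros

Total contributed: 15 + 14 + 24 + 24 + 24 + 1 + 29 + 3 = 134; total kept: 8 × 31 − 134 = 114.
The maintenance fund pays out 7.4 × 134 = 991.60 in aggregate.
Group total = 114 + 991.60 = 1105.60.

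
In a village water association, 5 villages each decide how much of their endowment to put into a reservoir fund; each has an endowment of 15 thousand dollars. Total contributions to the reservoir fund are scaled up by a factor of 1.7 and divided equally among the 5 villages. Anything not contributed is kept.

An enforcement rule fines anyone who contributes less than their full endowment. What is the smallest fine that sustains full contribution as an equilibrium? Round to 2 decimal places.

9.90 thousand dollars

Given the others contribute fully, the best deviation is to contribute 0 (any partial contribution still incurs the fine and gives up units whose private return 0.3400 is below 1).
Deviating from 15 to 0 saves 15 thousand dollars but forfeits the deviator's share of the drop in the reservoir fund: 1.7/5 × 15 = 5.10.
So the deviation gain is 15 − 5.10 = 9.90, and the fine must be at least 9.90 thousand dollars to wipe it out.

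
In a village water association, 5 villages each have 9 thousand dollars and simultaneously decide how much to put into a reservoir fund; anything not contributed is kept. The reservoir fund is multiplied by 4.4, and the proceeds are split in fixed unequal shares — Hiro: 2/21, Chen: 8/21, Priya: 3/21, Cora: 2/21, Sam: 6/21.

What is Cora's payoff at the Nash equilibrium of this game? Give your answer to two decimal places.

For player j, contributing a unit is worthwhile iff 4.4 × (j's share) ≥ 1, i.e. iff j's share is at least 0.2273.
Chen and Sam are above the threshold, contributing 9 each; the remaining 3 contribute 0. Total contributed: 18.
Cora keeps 9 and receives 4.4 × 18 × 2/21 = 7.54 from the reservoir fund, for a payoff of 16.54.

16.54 thousand dollars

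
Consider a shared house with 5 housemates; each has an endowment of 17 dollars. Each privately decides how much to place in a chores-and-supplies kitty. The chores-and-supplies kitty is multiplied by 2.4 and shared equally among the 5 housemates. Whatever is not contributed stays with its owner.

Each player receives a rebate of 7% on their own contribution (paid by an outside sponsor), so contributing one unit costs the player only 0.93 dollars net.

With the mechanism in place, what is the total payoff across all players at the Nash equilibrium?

85.00 dollars

The effective private return is (2.4/5) / 0.93 = 0.5161, which is still under 1, so the mechanism doesn't change anyone's dominant strategy: zero contribution.
At the Nash equilibrium no one contributes; group total payoff = 5 × 17 = 85.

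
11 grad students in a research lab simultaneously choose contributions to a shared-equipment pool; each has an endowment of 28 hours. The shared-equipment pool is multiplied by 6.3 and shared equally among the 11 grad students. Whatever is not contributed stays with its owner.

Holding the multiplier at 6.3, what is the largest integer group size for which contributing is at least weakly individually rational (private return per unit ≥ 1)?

Private return per unit is 6.3/(group size), which is ≥ 1 whenever the group size is ≤ 6.3.
The largest such integer is 6.

6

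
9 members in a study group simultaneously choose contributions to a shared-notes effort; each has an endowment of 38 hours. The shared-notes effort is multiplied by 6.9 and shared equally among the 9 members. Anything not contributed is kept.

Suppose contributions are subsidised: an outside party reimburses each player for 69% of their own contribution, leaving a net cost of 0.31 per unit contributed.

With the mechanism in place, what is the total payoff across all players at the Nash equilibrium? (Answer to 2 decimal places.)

2595.78 hours

With the mechanism, a contributed unit returns (6.9/9) / 0.31 = 2.4731 per unit of net cost to the contributor — now above 1 — so contributing fully is weakly dominant for every player.
At the Nash equilibrium everyone contributes 38. Group total payoff = 9 × (38 × 0.69 + 6.9 × 38) = 2595.78.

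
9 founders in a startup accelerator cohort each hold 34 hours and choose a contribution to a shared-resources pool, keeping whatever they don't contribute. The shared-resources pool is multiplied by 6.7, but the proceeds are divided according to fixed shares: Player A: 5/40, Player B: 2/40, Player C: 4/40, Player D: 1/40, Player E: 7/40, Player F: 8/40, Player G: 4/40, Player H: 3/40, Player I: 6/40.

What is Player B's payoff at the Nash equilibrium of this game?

68.17 hours

For player j, contributing a unit is worthwhile iff 6.7 × (j's share) ≥ 1, i.e. iff j's share is at least 0.1493.
Player E, Player F and Player I are above the threshold, contributing 34 each; the remaining 6 contribute 0. Total contributed: 102.
Player B keeps 34 and receives 6.7 × 102 × 2/40 = 34.17 from the shared-resources pool, for a payoff of 68.17.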